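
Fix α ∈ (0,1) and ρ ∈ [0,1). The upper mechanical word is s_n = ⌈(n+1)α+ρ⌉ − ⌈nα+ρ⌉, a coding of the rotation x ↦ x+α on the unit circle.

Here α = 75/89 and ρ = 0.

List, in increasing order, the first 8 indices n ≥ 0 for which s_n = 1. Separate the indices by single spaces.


0 1 2 3 4 5 7 8

n=0: ⌈75/89⌉−⌈0/89⌉ = 1−0 = 1  ← one
n=1: ⌈150/89⌉−⌈75/89⌉ = 2−1 = 1  ← one
n=2: ⌈225/89⌉−⌈150/89⌉ = 3−2 = 1  ← one
n=3: ⌈300/89⌉−⌈225/89⌉ = 4−3 = 1  ← one
n=4: ⌈375/89⌉−⌈300/89⌉ = 5−4 = 1  ← one
n=5: ⌈450/89⌉−⌈375/89⌉ = 6−5 = 1  ← one
n=6: ⌈525/89⌉−⌈450/89⌉ = 6−6 = 0
n=7: ⌈600/89⌉−⌈525/89⌉ = 7−6 = 1  ← one
n=8: ⌈675/89⌉−⌈600/89⌉ = 8−7 = 1  ← one
positions of the first 8 ones: 0 1 2 3 4 5 7 8


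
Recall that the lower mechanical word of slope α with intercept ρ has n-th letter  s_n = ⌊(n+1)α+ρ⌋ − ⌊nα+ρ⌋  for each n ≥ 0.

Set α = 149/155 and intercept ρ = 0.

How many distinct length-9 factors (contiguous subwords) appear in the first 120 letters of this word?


10

t_n = ⌊(n·149)/155⌋ for n = 0 … 120:
  n=0…9: ⌊0/155⌋=0 ⌊149/155⌋=0 ⌊298/155⌋=1 ⌊447/155⌋=2 ⌊596/155⌋=3 ⌊745/155⌋=4 ⌊894/155⌋=5 ⌊1043/155⌋=6 ⌊1192/155⌋=7 ⌊1341/155⌋=8
  n=10…19: ⌊1490/155⌋=9 ⌊1639/155⌋=10 ⌊1788/155⌋=11 ⌊1937/155⌋=12 ⌊2086/155⌋=13 ⌊2235/155⌋=14 ⌊2384/155⌋=15 ⌊2533/155⌋=16 ⌊2682/155⌋=17 ⌊2831/155⌋=18
  n=20…29: ⌊2980/155⌋=19 ⌊3129/155⌋=20 ⌊3278/155⌋=21 ⌊3427/155⌋=22 ⌊3576/155⌋=23 ⌊3725/155⌋=24 ⌊3874/155⌋=24 ⌊4023/155⌋=25 ⌊4172/155⌋=26 ⌊4321/155⌋=27
  n=30…39: ⌊4470/155⌋=28 ⌊4619/155⌋=29 ⌊4768/155⌋=30 ⌊4917/155⌋=31 ⌊5066/155⌋=32 ⌊5215/155⌋=33 ⌊5364/155⌋=34 ⌊5513/155⌋=35 ⌊5662/155⌋=36 ⌊5811/155⌋=37
  n=40…49: ⌊5960/155⌋=38 ⌊6109/155⌋=39 ⌊6258/155⌋=40 ⌊6407/155⌋=41 ⌊6556/155⌋=42 ⌊6705/155⌋=43 ⌊6854/155⌋=44 ⌊7003/155⌋=45 ⌊7152/155⌋=46 ⌊7301/155⌋=47
  n=50…59: ⌊7450/155⌋=48 ⌊7599/155⌋=49 ⌊7748/155⌋=49 ⌊7897/155⌋=50 ⌊8046/155⌋=51 ⌊8195/155⌋=52 ⌊8344/155⌋=53 ⌊8493/155⌋=54 ⌊8642/155⌋=55 ⌊8791/155⌋=56
  n=60…69: ⌊8940/155⌋=57 ⌊9089/155⌋=58 ⌊9238/155⌋=59 ⌊9387/155⌋=60 ⌊9536/155⌋=61 ⌊9685/155⌋=62 ⌊9834/155⌋=63 ⌊9983/155⌋=64 ⌊10132/155⌋=65 ⌊10281/155⌋=66
  n=70…79: ⌊10430/155⌋=67 ⌊10579/155⌋=68 ⌊10728/155⌋=69 ⌊10877/155⌋=70 ⌊11026/155⌋=71 ⌊11175/155⌋=72 ⌊11324/155⌋=73 ⌊11473/155⌋=74 ⌊11622/155⌋=74 ⌊11771/155⌋=75
  n=80…89: ⌊11920/155⌋=76 ⌊12069/155⌋=77 ⌊12218/155⌋=78 ⌊12367/155⌋=79 ⌊12516/155⌋=80 ⌊12665/155⌋=81 ⌊12814/155⌋=82 ⌊12963/155⌋=83 ⌊13112/155⌋=84 ⌊13261/155⌋=85
  n=90…99: ⌊13410/155⌋=86 ⌊13559/155⌋=87 ⌊13708/155⌋=88 ⌊13857/155⌋=89 ⌊14006/155⌋=90 ⌊14155/155⌋=91 ⌊14304/155⌋=92 ⌊14453/155⌋=93 ⌊14602/155⌋=94 ⌊14751/155⌋=95
  n=100…109: ⌊14900/155⌋=96 ⌊15049/155⌋=97 ⌊15198/155⌋=98 ⌊15347/155⌋=99 ⌊15496/155⌋=99 ⌊15645/155⌋=100 ⌊15794/155⌋=101 ⌊15943/155⌋=102 ⌊16092/155⌋=103 ⌊16241/155⌋=104
  n=110…119: ⌊16390/155⌋=105 ⌊16539/155⌋=106 ⌊16688/155⌋=107 ⌊16837/155⌋=108 ⌊16986/155⌋=109 ⌊17135/155⌋=110 ⌊17284/155⌋=111 ⌊17433/155⌋=112 ⌊17582/155⌋=113 ⌊17731/155⌋=114
  n=120: ⌊17880/155⌋=115
s_n = t_(n+1) − t_n for n = 0 … 119 gives
prefix = 011111111111111111111111101111111111111111111111111011111111111111111111111110111111111111111111111111101111111111111111
slide a length-9 window over [0..8] … [111..119] (112 windows); first occurrence of each distinct factor:
  [  0..  8] 011111111
  [  1..  9] 111111111
  [ 17.. 25] 111111110
  [ 18.. 26] 111111101
  [ 19.. 27] 111111011
  [ 20.. 28] 111110111
  [ 21.. 29] 111101111
  [ 22.. 30] 111011111
  [ 23.. 31] 110111111
  [ 24.. 32] 101111111
  (the other 102 windows repeat one of these)
distinct factors: {011111111, 101111111, 110111111, 111011111, 111101111, 111110111, 111111011, 111111101, 111111110, 111111111}
count = 10  (Sturmian bound for length 9 is 10)


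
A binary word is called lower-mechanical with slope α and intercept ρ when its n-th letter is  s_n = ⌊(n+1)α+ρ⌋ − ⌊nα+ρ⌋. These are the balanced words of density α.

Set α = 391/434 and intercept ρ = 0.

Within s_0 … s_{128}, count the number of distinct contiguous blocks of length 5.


t_n = ⌊(n·391)/434⌋ for n = 0 … 129:
  n=0…9: ⌊0/434⌋=0 ⌊391/434⌋=0 ⌊782/434⌋=1 ⌊1173/434⌋=2 ⌊1564/434⌋=3 ⌊1955/434⌋=4 ⌊2346/434⌋=5 ⌊2737/434⌋=6 ⌊3128/434⌋=7 ⌊3519/434⌋=8
  n=10…19: ⌊3910/434⌋=9 ⌊4301/434⌋=9 ⌊4692/434⌋=10 ⌊5083/434⌋=11 ⌊5474/434⌋=12 ⌊5865/434⌋=13 ⌊6256/434⌋=14 ⌊6647/434⌋=15 ⌊7038/434⌋=16 ⌊7429/434⌋=17
  n=20…29: ⌊7820/434⌋=18 ⌊8211/434⌋=18 ⌊8602/434⌋=19 ⌊8993/434⌋=20 ⌊9384/434⌋=21 ⌊9775/434⌋=22 ⌊10166/434⌋=23 ⌊10557/434⌋=24 ⌊10948/434⌋=25 ⌊11339/434⌋=26
  n=30…39: ⌊11730/434⌋=27 ⌊12121/434⌋=27 ⌊12512/434⌋=28 ⌊12903/434⌋=29 ⌊13294/434⌋=30 ⌊13685/434⌋=31 ⌊14076/434⌋=32 ⌊14467/434⌋=33 ⌊14858/434⌋=34 ⌊15249/434⌋=35
  n=40…49: ⌊15640/434⌋=36 ⌊16031/434⌋=36 ⌊16422/434⌋=37 ⌊16813/434⌋=38 ⌊17204/434⌋=39 ⌊17595/434⌋=40 ⌊17986/434⌋=41 ⌊18377/434⌋=42 ⌊18768/434⌋=43 ⌊19159/434⌋=44
  n=50…59: ⌊19550/434⌋=45 ⌊19941/434⌋=45 ⌊20332/434⌋=46 ⌊20723/434⌋=47 ⌊21114/434⌋=48 ⌊21505/434⌋=49 ⌊21896/434⌋=50 ⌊22287/434⌋=51 ⌊22678/434⌋=52 ⌊23069/434⌋=53
  n=60…69: ⌊23460/434⌋=54 ⌊23851/434⌋=54 ⌊24242/434⌋=55 ⌊24633/434⌋=56 ⌊25024/434⌋=57 ⌊25415/434⌋=58 ⌊25806/434⌋=59 ⌊26197/434⌋=60 ⌊26588/434⌋=61 ⌊26979/434⌋=62
  n=70…79: ⌊27370/434⌋=63 ⌊27761/434⌋=63 ⌊28152/434⌋=64 ⌊28543/434⌋=65 ⌊28934/434⌋=66 ⌊29325/434⌋=67 ⌊29716/434⌋=68 ⌊30107/434⌋=69 ⌊30498/434⌋=70 ⌊30889/434⌋=71
  n=80…89: ⌊31280/434⌋=72 ⌊31671/434⌋=72 ⌊32062/434⌋=73 ⌊32453/434⌋=74 ⌊32844/434⌋=75 ⌊33235/434⌋=76 ⌊33626/434⌋=77 ⌊34017/434⌋=78 ⌊34408/434⌋=79 ⌊34799/434⌋=80
  n=90…99: ⌊35190/434⌋=81 ⌊35581/434⌋=81 ⌊35972/434⌋=82 ⌊36363/434⌋=83 ⌊36754/434⌋=84 ⌊37145/434⌋=85 ⌊37536/434⌋=86 ⌊37927/434⌋=87 ⌊38318/434⌋=88 ⌊38709/434⌋=89
  n=100…109: ⌊39100/434⌋=90 ⌊39491/434⌋=90 ⌊39882/434⌋=91 ⌊40273/434⌋=92 ⌊40664/434⌋=93 ⌊41055/434⌋=94 ⌊41446/434⌋=95 ⌊41837/434⌋=96 ⌊42228/434⌋=97 ⌊42619/434⌋=98
  n=110…119: ⌊43010/434⌋=99 ⌊43401/434⌋=100 ⌊43792/434⌋=100 ⌊44183/434⌋=101 ⌊44574/434⌋=102 ⌊44965/434⌋=103 ⌊45356/434⌋=104 ⌊45747/434⌋=105 ⌊46138/434⌋=106 ⌊46529/434⌋=107
  n=120…129: ⌊46920/434⌋=108 ⌊47311/434⌋=109 ⌊47702/434⌋=109 ⌊48093/434⌋=110 ⌊48484/434⌋=111 ⌊48875/434⌋=112 ⌊49266/434⌋=113 ⌊49657/434⌋=114 ⌊50048/434⌋=115 ⌊50439/434⌋=116
s_n = t_(n+1) − t_n for n = 0 … 128 gives
prefix = 011111111101111111110111111111011111111101111111110111111111011111111101111111110111111111011111111101111111111011111111101111111
slide a length-5 window over [0..4] … [124..128] (125 windows); first occurrence of each distinct factor:
  [  0..  4] 01111
  [  1..  5] 11111
  [  6.. 10] 11110
  [  7.. 11] 11101
  [  8.. 12] 11011
  [  9.. 13] 10111
  (the other 119 windows repeat one of these)
distinct factors: {01111, 10111, 11011, 11101, 11110, 11111}
count = 6  (Sturmian bound for length 5 is 6)

6


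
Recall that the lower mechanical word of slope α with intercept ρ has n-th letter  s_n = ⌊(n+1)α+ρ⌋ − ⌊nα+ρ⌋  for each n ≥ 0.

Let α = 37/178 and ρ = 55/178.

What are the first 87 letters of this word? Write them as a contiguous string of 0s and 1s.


000100001000100001000010000100001000100001000010000100001000010001000010000100001000010

n=0: ⌊(1·37+55)/178⌋ − ⌊(0·37+55)/178⌋ = ⌊92/178⌋ − ⌊55/178⌋ = 0 − 0 = 0
n=1: ⌊(2·37+55)/178⌋ − ⌊(1·37+55)/178⌋ = ⌊129/178⌋ − ⌊92/178⌋ = 0 − 0 = 0
n=2: ⌊(3·37+55)/178⌋ − ⌊(2·37+55)/178⌋ = ⌊166/178⌋ − ⌊129/178⌋ = 0 − 0 = 0
n=3: ⌊(4·37+55)/178⌋ − ⌊(3·37+55)/178⌋ = ⌊203/178⌋ − ⌊166/178⌋ = 1 − 0 = 1
n=4: ⌊(5·37+55)/178⌋ − ⌊(4·37+55)/178⌋ = ⌊240/178⌋ − ⌊203/178⌋ = 1 − 1 = 0
n=5: ⌊(6·37+55)/178⌋ − ⌊(5·37+55)/178⌋ = ⌊277/178⌋ − ⌊240/178⌋ = 1 − 1 = 0
n=6: ⌊(7·37+55)/178⌋ − ⌊(6·37+55)/178⌋ = ⌊314/178⌋ − ⌊277/178⌋ = 1 − 1 = 0
n=7: ⌊(8·37+55)/178⌋ − ⌊(7·37+55)/178⌋ = ⌊351/178⌋ − ⌊314/178⌋ = 1 − 1 = 0
n=8: ⌊(9·37+55)/178⌋ − ⌊(8·37+55)/178⌋ = ⌊388/178⌋ − ⌊351/178⌋ = 2 − 1 = 1
n=9: ⌊(10·37+55)/178⌋ − ⌊(9·37+55)/178⌋ = ⌊425/178⌋ − ⌊388/178⌋ = 2 − 2 = 0
n=10: ⌊(11·37+55)/178⌋ − ⌊(10·37+55)/178⌋ = ⌊462/178⌋ − ⌊425/178⌋ = 2 − 2 = 0
n=11: ⌊(12·37+55)/178⌋ − ⌊(11·37+55)/178⌋ = ⌊499/178⌋ − ⌊462/178⌋ = 2 − 2 = 0
n=12: ⌊(13·37+55)/178⌋ − ⌊(12·37+55)/178⌋ = ⌊536/178⌋ − ⌊499/178⌋ = 3 − 2 = 1
n=13: ⌊(14·37+55)/178⌋ − ⌊(13·37+55)/178⌋ = ⌊573/178⌋ − ⌊536/178⌋ = 3 − 3 = 0
n=14: ⌊(15·37+55)/178⌋ − ⌊(14·37+55)/178⌋ = ⌊610/178⌋ − ⌊573/178⌋ = 3 − 3 = 0
n=15: ⌊(16·37+55)/178⌋ − ⌊(15·37+55)/178⌋ = ⌊647/178⌋ − ⌊610/178⌋ = 3 − 3 = 0
n=16: ⌊(17·37+55)/178⌋ − ⌊(16·37+55)/178⌋ = ⌊684/178⌋ − ⌊647/178⌋ = 3 − 3 = 0
n=17: ⌊(18·37+55)/178⌋ − ⌊(17·37+55)/178⌋ = ⌊721/178⌋ − ⌊684/178⌋ = 4 − 3 = 1
n=18: ⌊(19·37+55)/178⌋ − ⌊(18·37+55)/178⌋ = ⌊758/178⌋ − ⌊721/178⌋ = 4 − 4 = 0
n=19: ⌊(20·37+55)/178⌋ − ⌊(19·37+55)/178⌋ = ⌊795/178⌋ − ⌊758/178⌋ = 4 − 4 = 0
n=20: ⌊(21·37+55)/178⌋ − ⌊(20·37+55)/178⌋ = ⌊832/178⌋ − ⌊795/178⌋ = 4 − 4 = 0
n=21: ⌊(22·37+55)/178⌋ − ⌊(21·37+55)/178⌋ = ⌊869/178⌋ − ⌊832/178⌋ = 4 − 4 = 0
n=22: ⌊(23·37+55)/178⌋ − ⌊(22·37+55)/178⌋ = ⌊906/178⌋ − ⌊869/178⌋ = 5 − 4 = 1
n=23: ⌊(24·37+55)/178⌋ − ⌊(23·37+55)/178⌋ = ⌊943/178⌋ − ⌊906/178⌋ = 5 − 5 = 0
n=24: ⌊(25·37+55)/178⌋ − ⌊(24·37+55)/178⌋ = ⌊980/178⌋ − ⌊943/178⌋ = 5 − 5 = 0
n=25: ⌊(26·37+55)/178⌋ − ⌊(25·37+55)/178⌋ = ⌊1017/178⌋ − ⌊980/178⌋ = 5 − 5 = 0
n=26: ⌊(27·37+55)/178⌋ − ⌊(26·37+55)/178⌋ = ⌊1054/178⌋ − ⌊1017/178⌋ = 5 − 5 = 0
n=27: ⌊(28·37+55)/178⌋ − ⌊(27·37+55)/178⌋ = ⌊1091/178⌋ − ⌊1054/178⌋ = 6 − 5 = 1
n=28: ⌊(29·37+55)/178⌋ − ⌊(28·37+55)/178⌋ = ⌊1128/178⌋ − ⌊1091/178⌋ = 6 − 6 = 0
n=29: ⌊(30·37+55)/178⌋ − ⌊(29·37+55)/178⌋ = ⌊1165/178⌋ − ⌊1128/178⌋ = 6 − 6 = 0
n=30: ⌊(31·37+55)/178⌋ − ⌊(30·37+55)/178⌋ = ⌊1202/178⌋ − ⌊1165/178⌋ = 6 − 6 = 0
n=31: ⌊(32·37+55)/178⌋ − ⌊(31·37+55)/178⌋ = ⌊1239/178⌋ − ⌊1202/178⌋ = 6 − 6 = 0
n=32: ⌊(33·37+55)/178⌋ − ⌊(32·37+55)/178⌋ = ⌊1276/178⌋ − ⌊1239/178⌋ = 7 − 6 = 1
n=33: ⌊(34·37+55)/178⌋ − ⌊(33·37+55)/178⌋ = ⌊1313/178⌋ − ⌊1276/178⌋ = 7 − 7 = 0
n=34: ⌊(35·37+55)/178⌋ − ⌊(34·37+55)/178⌋ = ⌊1350/178⌋ − ⌊1313/178⌋ = 7 − 7 = 0
n=35: ⌊(36·37+55)/178⌋ − ⌊(35·37+55)/178⌋ = ⌊1387/178⌋ − ⌊1350/178⌋ = 7 − 7 = 0
n=36: ⌊(37·37+55)/178⌋ − ⌊(36·37+55)/178⌋ = ⌊1424/178⌋ − ⌊1387/178⌋ = 8 − 7 = 1
n=37: ⌊(38·37+55)/178⌋ − ⌊(37·37+55)/178⌋ = ⌊1461/178⌋ − ⌊1424/178⌋ = 8 − 8 = 0
n=38: ⌊(39·37+55)/178⌋ − ⌊(38·37+55)/178⌋ = ⌊1498/178⌋ − ⌊1461/178⌋ = 8 − 8 = 0
n=39: ⌊(40·37+55)/178⌋ − ⌊(39·37+55)/178⌋ = ⌊1535/178⌋ − ⌊1498/178⌋ = 8 − 8 = 0
n=40: ⌊(41·37+55)/178⌋ − ⌊(40·37+55)/178⌋ = ⌊1572/178⌋ − ⌊1535/178⌋ = 8 − 8 = 0
n=41: ⌊(42·37+55)/178⌋ − ⌊(41·37+55)/178⌋ = ⌊1609/178⌋ − ⌊1572/178⌋ = 9 − 8 = 1
n=42: ⌊(43·37+55)/178⌋ − ⌊(42·37+55)/178⌋ = ⌊1646/178⌋ − ⌊1609/178⌋ = 9 − 9 = 0
n=43: ⌊(44·37+55)/178⌋ − ⌊(43·37+55)/178⌋ = ⌊1683/178⌋ − ⌊1646/178⌋ = 9 − 9 = 0
n=44: ⌊(45·37+55)/178⌋ − ⌊(44·37+55)/178⌋ = ⌊1720/178⌋ − ⌊1683/178⌋ = 9 − 9 = 0
n=45: ⌊(46·37+55)/178⌋ − ⌊(45·37+55)/178⌋ = ⌊1757/178⌋ − ⌊1720/178⌋ = 9 − 9 = 0
n=46: ⌊(47·37+55)/178⌋ − ⌊(46·37+55)/178⌋ = ⌊1794/178⌋ − ⌊1757/178⌋ = 10 − 9 = 1
n=47: ⌊(48·37+55)/178⌋ − ⌊(47·37+55)/178⌋ = ⌊1831/178⌋ − ⌊1794/178⌋ = 10 − 10 = 0
n=48: ⌊(49·37+55)/178⌋ − ⌊(48·37+55)/178⌋ = ⌊1868/178⌋ − ⌊1831/178⌋ = 10 − 10 = 0
n=49: ⌊(50·37+55)/178⌋ − ⌊(49·37+55)/178⌋ = ⌊1905/178⌋ − ⌊1868/178⌋ = 10 − 10 = 0
n=50: ⌊(51·37+55)/178⌋ − ⌊(50·37+55)/178⌋ = ⌊1942/178⌋ − ⌊1905/178⌋ = 10 − 10 = 0
n=51: ⌊(52·37+55)/178⌋ − ⌊(51·37+55)/178⌋ = ⌊1979/178⌋ − ⌊1942/178⌋ = 11 − 10 = 1
n=52: ⌊(53·37+55)/178⌋ − ⌊(52·37+55)/178⌋ = ⌊2016/178⌋ − ⌊1979/178⌋ = 11 − 11 = 0
n=53: ⌊(54·37+55)/178⌋ − ⌊(53·37+55)/178⌋ = ⌊2053/178⌋ − ⌊2016/178⌋ = 11 − 11 = 0
n=54: ⌊(55·37+55)/178⌋ − ⌊(54·37+55)/178⌋ = ⌊2090/178⌋ − ⌊2053/178⌋ = 11 − 11 = 0
n=55: ⌊(56·37+55)/178⌋ − ⌊(55·37+55)/178⌋ = ⌊2127/178⌋ − ⌊2090/178⌋ = 11 − 11 = 0
n=56: ⌊(57·37+55)/178⌋ − ⌊(56·37+55)/178⌋ = ⌊2164/178⌋ − ⌊2127/178⌋ = 12 − 11 = 1
n=57: ⌊(58·37+55)/178⌋ − ⌊(57·37+55)/178⌋ = ⌊2201/178⌋ − ⌊2164/178⌋ = 12 − 12 = 0
n=58: ⌊(59·37+55)/178⌋ − ⌊(58·37+55)/178⌋ = ⌊2238/178⌋ − ⌊2201/178⌋ = 12 − 12 = 0
n=59: ⌊(60·37+55)/178⌋ − ⌊(59·37+55)/178⌋ = ⌊2275/178⌋ − ⌊2238/178⌋ = 12 − 12 = 0
n=60: ⌊(61·37+55)/178⌋ − ⌊(60·37+55)/178⌋ = ⌊2312/178⌋ − ⌊2275/178⌋ = 12 − 12 = 0
n=61: ⌊(62·37+55)/178⌋ − ⌊(61·37+55)/178⌋ = ⌊2349/178⌋ − ⌊2312/178⌋ = 13 − 12 = 1
n=62: ⌊(63·37+55)/178⌋ − ⌊(62·37+55)/178⌋ = ⌊2386/178⌋ − ⌊2349/178⌋ = 13 − 13 = 0
n=63: ⌊(64·37+55)/178⌋ − ⌊(63·37+55)/178⌋ = ⌊2423/178⌋ − ⌊2386/178⌋ = 13 − 13 = 0
n=64: ⌊(65·37+55)/178⌋ − ⌊(64·37+55)/178⌋ = ⌊2460/178⌋ − ⌊2423/178⌋ = 13 − 13 = 0
n=65: ⌊(66·37+55)/178⌋ − ⌊(65·37+55)/178⌋ = ⌊2497/178⌋ − ⌊2460/178⌋ = 14 − 13 = 1
n=66: ⌊(67·37+55)/178⌋ − ⌊(66·37+55)/178⌋ = ⌊2534/178⌋ − ⌊2497/178⌋ = 14 − 14 = 0
n=67: ⌊(68·37+55)/178⌋ − ⌊(67·37+55)/178⌋ = ⌊2571/178⌋ − ⌊2534/178⌋ = 14 − 14 = 0
n=68: ⌊(69·37+55)/178⌋ − ⌊(68·37+55)/178⌋ = ⌊2608/178⌋ − ⌊2571/178⌋ = 14 − 14 = 0
n=69: ⌊(70·37+55)/178⌋ − ⌊(69·37+55)/178⌋ = ⌊2645/178⌋ − ⌊2608/178⌋ = 14 − 14 = 0
n=70: ⌊(71·37+55)/178⌋ − ⌊(70·37+55)/178⌋ = ⌊2682/178⌋ − ⌊2645/178⌋ = 15 − 14 = 1
n=71: ⌊(72·37+55)/178⌋ − ⌊(71·37+55)/178⌋ = ⌊2719/178⌋ − ⌊2682/178⌋ = 15 − 15 = 0
n=72: ⌊(73·37+55)/178⌋ − ⌊(72·37+55)/178⌋ = ⌊2756/178⌋ − ⌊2719/178⌋ = 15 − 15 = 0
n=73: ⌊(74·37+55)/178⌋ − ⌊(73·37+55)/178⌋ = ⌊2793/178⌋ − ⌊2756/178⌋ = 15 − 15 = 0
n=74: ⌊(75·37+55)/178⌋ − ⌊(74·37+55)/178⌋ = ⌊2830/178⌋ − ⌊2793/178⌋ = 15 − 15 = 0
n=75: ⌊(76·37+55)/178⌋ − ⌊(75·37+55)/178⌋ = ⌊2867/178⌋ − ⌊2830/178⌋ = 16 − 15 = 1
n=76: ⌊(77·37+55)/178⌋ − ⌊(76·37+55)/178⌋ = ⌊2904/178⌋ − ⌊2867/178⌋ = 16 − 16 = 0
n=77: ⌊(78·37+55)/178⌋ − ⌊(77·37+55)/178⌋ = ⌊2941/178⌋ − ⌊2904/178⌋ = 16 − 16 = 0
n=78: ⌊(79·37+55)/178⌋ − ⌊(78·37+55)/178⌋ = ⌊2978/178⌋ − ⌊2941/178⌋ = 16 − 16 = 0
n=79: ⌊(80·37+55)/178⌋ − ⌊(79·37+55)/178⌋ = ⌊3015/178⌋ − ⌊2978/178⌋ = 16 − 16 = 0
n=80: ⌊(81·37+55)/178⌋ − ⌊(80·37+55)/178⌋ = ⌊3052/178⌋ − ⌊3015/178⌋ = 17 − 16 = 1
n=81: ⌊(82·37+55)/178⌋ − ⌊(81·37+55)/178⌋ = ⌊3089/178⌋ − ⌊3052/178⌋ = 17 − 17 = 0
n=82: ⌊(83·37+55)/178⌋ − ⌊(82·37+55)/178⌋ = ⌊3126/178⌋ − ⌊3089/178⌋ = 17 − 17 = 0
n=83: ⌊(84·37+55)/178⌋ − ⌊(83·37+55)/178⌋ = ⌊3163/178⌋ − ⌊3126/178⌋ = 17 − 17 = 0
n=84: ⌊(85·37+55)/178⌋ − ⌊(84·37+55)/178⌋ = ⌊3200/178⌋ − ⌊3163/178⌋ = 17 − 17 = 0
n=85: ⌊(86·37+55)/178⌋ − ⌊(85·37+55)/178⌋ = ⌊3237/178⌋ − ⌊3200/178⌋ = 18 − 17 = 1
n=86: ⌊(87·37+55)/178⌋ − ⌊(86·37+55)/178⌋ = ⌊3274/178⌋ − ⌊3237/178⌋ = 18 − 18 = 0


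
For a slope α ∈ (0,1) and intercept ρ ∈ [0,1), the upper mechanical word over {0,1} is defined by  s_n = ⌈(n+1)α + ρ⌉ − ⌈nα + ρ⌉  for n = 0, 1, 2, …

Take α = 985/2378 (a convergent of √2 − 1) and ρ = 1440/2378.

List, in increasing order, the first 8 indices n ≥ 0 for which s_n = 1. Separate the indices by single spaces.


0 3 5 8 10 13 15 17

n=0: ⌈2425/2378⌉−⌈1440/2378⌉ = 2−1 = 1  ← one
n=1: ⌈3410/2378⌉−⌈2425/2378⌉ = 2−2 = 0
n=2: ⌈4395/2378⌉−⌈3410/2378⌉ = 2−2 = 0
n=3: ⌈5380/2378⌉−⌈4395/2378⌉ = 3−2 = 1  ← one
n=4: ⌈6365/2378⌉−⌈5380/2378⌉ = 3−3 = 0
n=5: ⌈7350/2378⌉−⌈6365/2378⌉ = 4−3 = 1  ← one
n=6: ⌈8335/2378⌉−⌈7350/2378⌉ = 4−4 = 0
n=7: ⌈9320/2378⌉−⌈8335/2378⌉ = 4−4 = 0
n=8: ⌈10305/2378⌉−⌈9320/2378⌉ = 5−4 = 1  ← one
n=9: ⌈11290/2378⌉−⌈10305/2378⌉ = 5−5 = 0
n=10: ⌈12275/2378⌉−⌈11290/2378⌉ = 6−5 = 1  ← one
n=11: ⌈13260/2378⌉−⌈12275/2378⌉ = 6−6 = 0
n=12: ⌈14245/2378⌉−⌈13260/2378⌉ = 6−6 = 0
n=13: ⌈15230/2378⌉−⌈14245/2378⌉ = 7−6 = 1  ← one
n=14: ⌈16215/2378⌉−⌈15230/2378⌉ = 7−7 = 0
n=15: ⌈17200/2378⌉−⌈16215/2378⌉ = 8−7 = 1  ← one
n=16: ⌈18185/2378⌉−⌈17200/2378⌉ = 8−8 = 0
n=17: ⌈19170/2378⌉−⌈18185/2378⌉ = 9−8 = 1  ← one
positions of the first 8 ones: 0 3 5 8 10 13 15 17


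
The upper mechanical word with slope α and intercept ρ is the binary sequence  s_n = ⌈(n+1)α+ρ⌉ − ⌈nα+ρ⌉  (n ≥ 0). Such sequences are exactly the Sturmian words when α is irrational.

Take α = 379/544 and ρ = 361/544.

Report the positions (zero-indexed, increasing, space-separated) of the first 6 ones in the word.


0 1 3 4 6 7

n=0: ⌈740/544⌉−⌈361/544⌉ = 2−1 = 1  ← one
n=1: ⌈1119/544⌉−⌈740/544⌉ = 3−2 = 1  ← one
n=2: ⌈1498/544⌉−⌈1119/544⌉ = 3−3 = 0
n=3: ⌈1877/544⌉−⌈1498/544⌉ = 4−3 = 1  ← one
n=4: ⌈2256/544⌉−⌈1877/544⌉ = 5−4 = 1  ← one
n=5: ⌈2635/544⌉−⌈2256/544⌉ = 5−5 = 0
n=6: ⌈3014/544⌉−⌈2635/544⌉ = 6−5 = 1  ← one
n=7: ⌈3393/544⌉−⌈3014/544⌉ = 7−6 = 1  ← one
positions of the first 6 ones: 0 1 3 4 6 7


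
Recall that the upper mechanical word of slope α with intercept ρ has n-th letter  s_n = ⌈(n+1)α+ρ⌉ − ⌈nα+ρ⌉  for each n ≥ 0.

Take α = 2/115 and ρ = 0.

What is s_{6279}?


(n+1)α + ρ = (6280·2) / 115 = 12560/115
nα + ρ     = (6279·2) / 115 = 12558/115
⌈12560/115⌉ = 110,  ⌈12558/115⌉ = 110
s_{6279} = 110 − 110 = 0

0


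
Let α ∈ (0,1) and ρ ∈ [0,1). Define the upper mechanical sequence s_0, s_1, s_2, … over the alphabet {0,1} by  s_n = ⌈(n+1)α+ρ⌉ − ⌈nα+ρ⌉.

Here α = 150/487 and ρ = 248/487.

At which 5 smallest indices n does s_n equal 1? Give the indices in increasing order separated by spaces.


1 4 8 11 14

n=0: ⌈398/487⌉−⌈248/487⌉ = 1−1 = 0
n=1: ⌈548/487⌉−⌈398/487⌉ = 2−1 = 1  ← one
n=2: ⌈698/487⌉−⌈548/487⌉ = 2−2 = 0
n=3: ⌈848/487⌉−⌈698/487⌉ = 2−2 = 0
n=4: ⌈998/487⌉−⌈848/487⌉ = 3−2 = 1  ← one
n=5: ⌈1148/487⌉−⌈998/487⌉ = 3−3 = 0
n=6: ⌈1298/487⌉−⌈1148/487⌉ = 3−3 = 0
n=7: ⌈1448/487⌉−⌈1298/487⌉ = 3−3 = 0
n=8: ⌈1598/487⌉−⌈1448/487⌉ = 4−3 = 1  ← one
n=9: ⌈1748/487⌉−⌈1598/487⌉ = 4−4 = 0
n=10: ⌈1898/487⌉−⌈1748/487⌉ = 4−4 = 0
n=11: ⌈2048/487⌉−⌈1898/487⌉ = 5−4 = 1  ← one
n=12: ⌈2198/487⌉−⌈2048/487⌉ = 5−5 = 0
n=13: ⌈2348/487⌉−⌈2198/487⌉ = 5−5 = 0
n=14: ⌈2498/487⌉−⌈2348/487⌉ = 6−5 = 1  ← one
positions of the first 5 ones: 1 4 8 11 14


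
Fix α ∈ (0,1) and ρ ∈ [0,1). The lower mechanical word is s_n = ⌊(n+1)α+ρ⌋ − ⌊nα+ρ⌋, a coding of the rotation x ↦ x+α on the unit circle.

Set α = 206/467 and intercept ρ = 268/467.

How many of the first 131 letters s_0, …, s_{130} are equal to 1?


58

#1s = Σ_{n=0}^{130} s_n = Σ_{n=0}^{130} (⌊(n+1)α+ρ⌋ − ⌊nα+ρ⌋)
the sum telescopes: every ⌊nα+ρ⌋ with 0 < n < 131 appears once with + and once with −, leaving ⌊131α+ρ⌋ − ⌊0·α+ρ⌋
131α + ρ = (131·206 + 268) / 467 = 27254/467
ρ = 268/467
⌊27254/467⌋ = 58,  ⌊268/467⌋ = 0
#1s = 58 − 0 = 58


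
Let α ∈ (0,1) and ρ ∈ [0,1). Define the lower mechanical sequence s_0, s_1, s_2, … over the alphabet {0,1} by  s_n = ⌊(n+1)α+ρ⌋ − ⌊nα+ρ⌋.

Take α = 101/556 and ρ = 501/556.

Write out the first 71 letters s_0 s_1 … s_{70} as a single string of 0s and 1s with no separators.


n=0: ⌊(1·101+501)/556⌋ − ⌊(0·101+501)/556⌋ = ⌊602/556⌋ − ⌊501/556⌋ = 1 − 0 = 1
n=1: ⌊(2·101+501)/556⌋ − ⌊(1·101+501)/556⌋ = ⌊703/556⌋ − ⌊602/556⌋ = 1 − 1 = 0
n=2: ⌊(3·101+501)/556⌋ − ⌊(2·101+501)/556⌋ = ⌊804/556⌋ − ⌊703/556⌋ = 1 − 1 = 0
n=3: ⌊(4·101+501)/556⌋ − ⌊(3·101+501)/556⌋ = ⌊905/556⌋ − ⌊804/556⌋ = 1 − 1 = 0
n=4: ⌊(5·101+501)/556⌋ − ⌊(4·101+501)/556⌋ = ⌊1006/556⌋ − ⌊905/556⌋ = 1 − 1 = 0
n=5: ⌊(6·101+501)/556⌋ − ⌊(5·101+501)/556⌋ = ⌊1107/556⌋ − ⌊1006/556⌋ = 1 − 1 = 0
n=6: ⌊(7·101+501)/556⌋ − ⌊(6·101+501)/556⌋ = ⌊1208/556⌋ − ⌊1107/556⌋ = 2 − 1 = 1
n=7: ⌊(8·101+501)/556⌋ − ⌊(7·101+501)/556⌋ = ⌊1309/556⌋ − ⌊1208/556⌋ = 2 − 2 = 0
n=8: ⌊(9·101+501)/556⌋ − ⌊(8·101+501)/556⌋ = ⌊1410/556⌋ − ⌊1309/556⌋ = 2 − 2 = 0
n=9: ⌊(10·101+501)/556⌋ − ⌊(9·101+501)/556⌋ = ⌊1511/556⌋ − ⌊1410/556⌋ = 2 − 2 = 0
n=10: ⌊(11·101+501)/556⌋ − ⌊(10·101+501)/556⌋ = ⌊1612/556⌋ − ⌊1511/556⌋ = 2 − 2 = 0
n=11: ⌊(12·101+501)/556⌋ − ⌊(11·101+501)/556⌋ = ⌊1713/556⌋ − ⌊1612/556⌋ = 3 − 2 = 1
n=12: ⌊(13·101+501)/556⌋ − ⌊(12·101+501)/556⌋ = ⌊1814/556⌋ − ⌊1713/556⌋ = 3 − 3 = 0
n=13: ⌊(14·101+501)/556⌋ − ⌊(13·101+501)/556⌋ = ⌊1915/556⌋ − ⌊1814/556⌋ = 3 − 3 = 0
n=14: ⌊(15·101+501)/556⌋ − ⌊(14·101+501)/556⌋ = ⌊2016/556⌋ − ⌊1915/556⌋ = 3 − 3 = 0
n=15: ⌊(16·101+501)/556⌋ − ⌊(15·101+501)/556⌋ = ⌊2117/556⌋ − ⌊2016/556⌋ = 3 − 3 = 0
n=16: ⌊(17·101+501)/556⌋ − ⌊(16·101+501)/556⌋ = ⌊2218/556⌋ − ⌊2117/556⌋ = 3 − 3 = 0
n=17: ⌊(18·101+501)/556⌋ − ⌊(17·101+501)/556⌋ = ⌊2319/556⌋ − ⌊2218/556⌋ = 4 − 3 = 1
n=18: ⌊(19·101+501)/556⌋ − ⌊(18·101+501)/556⌋ = ⌊2420/556⌋ − ⌊2319/556⌋ = 4 − 4 = 0
n=19: ⌊(20·101+501)/556⌋ − ⌊(19·101+501)/556⌋ = ⌊2521/556⌋ − ⌊2420/556⌋ = 4 − 4 = 0
n=20: ⌊(21·101+501)/556⌋ − ⌊(20·101+501)/556⌋ = ⌊2622/556⌋ − ⌊2521/556⌋ = 4 − 4 = 0
n=21: ⌊(22·101+501)/556⌋ − ⌊(21·101+501)/556⌋ = ⌊2723/556⌋ − ⌊2622/556⌋ = 4 − 4 = 0
n=22: ⌊(23·101+501)/556⌋ − ⌊(22·101+501)/556⌋ = ⌊2824/556⌋ − ⌊2723/556⌋ = 5 − 4 = 1
n=23: ⌊(24·101+501)/556⌋ − ⌊(23·101+501)/556⌋ = ⌊2925/556⌋ − ⌊2824/556⌋ = 5 − 5 = 0
n=24: ⌊(25·101+501)/556⌋ − ⌊(24·101+501)/556⌋ = ⌊3026/556⌋ − ⌊2925/556⌋ = 5 − 5 = 0
n=25: ⌊(26·101+501)/556⌋ − ⌊(25·101+501)/556⌋ = ⌊3127/556⌋ − ⌊3026/556⌋ = 5 − 5 = 0
n=26: ⌊(27·101+501)/556⌋ − ⌊(26·101+501)/556⌋ = ⌊3228/556⌋ − ⌊3127/556⌋ = 5 − 5 = 0
n=27: ⌊(28·101+501)/556⌋ − ⌊(27·101+501)/556⌋ = ⌊3329/556⌋ − ⌊3228/556⌋ = 5 − 5 = 0
n=28: ⌊(29·101+501)/556⌋ − ⌊(28·101+501)/556⌋ = ⌊3430/556⌋ − ⌊3329/556⌋ = 6 − 5 = 1
n=29: ⌊(30·101+501)/556⌋ − ⌊(29·101+501)/556⌋ = ⌊3531/556⌋ − ⌊3430/556⌋ = 6 − 6 = 0
n=30: ⌊(31·101+501)/556⌋ − ⌊(30·101+501)/556⌋ = ⌊3632/556⌋ − ⌊3531/556⌋ = 6 − 6 = 0
n=31: ⌊(32·101+501)/556⌋ − ⌊(31·101+501)/556⌋ = ⌊3733/556⌋ − ⌊3632/556⌋ = 6 − 6 = 0
n=32: ⌊(33·101+501)/556⌋ − ⌊(32·101+501)/556⌋ = ⌊3834/556⌋ − ⌊3733/556⌋ = 6 − 6 = 0
n=33: ⌊(34·101+501)/556⌋ − ⌊(33·101+501)/556⌋ = ⌊3935/556⌋ − ⌊3834/556⌋ = 7 − 6 = 1
n=34: ⌊(35·101+501)/556⌋ − ⌊(34·101+501)/556⌋ = ⌊4036/556⌋ − ⌊3935/556⌋ = 7 − 7 = 0
n=35: ⌊(36·101+501)/556⌋ − ⌊(35·101+501)/556⌋ = ⌊4137/556⌋ − ⌊4036/556⌋ = 7 − 7 = 0
n=36: ⌊(37·101+501)/556⌋ − ⌊(36·101+501)/556⌋ = ⌊4238/556⌋ − ⌊4137/556⌋ = 7 − 7 = 0
n=37: ⌊(38·101+501)/556⌋ − ⌊(37·101+501)/556⌋ = ⌊4339/556⌋ − ⌊4238/556⌋ = 7 − 7 = 0
n=38: ⌊(39·101+501)/556⌋ − ⌊(38·101+501)/556⌋ = ⌊4440/556⌋ − ⌊4339/556⌋ = 7 − 7 = 0
n=39: ⌊(40·101+501)/556⌋ − ⌊(39·101+501)/556⌋ = ⌊4541/556⌋ − ⌊4440/556⌋ = 8 − 7 = 1
n=40: ⌊(41·101+501)/556⌋ − ⌊(40·101+501)/556⌋ = ⌊4642/556⌋ − ⌊4541/556⌋ = 8 − 8 = 0
n=41: ⌊(42·101+501)/556⌋ − ⌊(41·101+501)/556⌋ = ⌊4743/556⌋ − ⌊4642/556⌋ = 8 − 8 = 0
n=42: ⌊(43·101+501)/556⌋ − ⌊(42·101+501)/556⌋ = ⌊4844/556⌋ − ⌊4743/556⌋ = 8 − 8 = 0
n=43: ⌊(44·101+501)/556⌋ − ⌊(43·101+501)/556⌋ = ⌊4945/556⌋ − ⌊4844/556⌋ = 8 − 8 = 0
n=44: ⌊(45·101+501)/556⌋ − ⌊(44·101+501)/556⌋ = ⌊5046/556⌋ − ⌊4945/556⌋ = 9 − 8 = 1
n=45: ⌊(46·101+501)/556⌋ − ⌊(45·101+501)/556⌋ = ⌊5147/556⌋ − ⌊5046/556⌋ = 9 − 9 = 0
n=46: ⌊(47·101+501)/556⌋ − ⌊(46·101+501)/556⌋ = ⌊5248/556⌋ − ⌊5147/556⌋ = 9 − 9 = 0
n=47: ⌊(48·101+501)/556⌋ − ⌊(47·101+501)/556⌋ = ⌊5349/556⌋ − ⌊5248/556⌋ = 9 − 9 = 0
n=48: ⌊(49·101+501)/556⌋ − ⌊(48·101+501)/556⌋ = ⌊5450/556⌋ − ⌊5349/556⌋ = 9 − 9 = 0
n=49: ⌊(50·101+501)/556⌋ − ⌊(49·101+501)/556⌋ = ⌊5551/556⌋ − ⌊5450/556⌋ = 9 − 9 = 0
n=50: ⌊(51·101+501)/556⌋ − ⌊(50·101+501)/556⌋ = ⌊5652/556⌋ − ⌊5551/556⌋ = 10 − 9 = 1
n=51: ⌊(52·101+501)/556⌋ − ⌊(51·101+501)/556⌋ = ⌊5753/556⌋ − ⌊5652/556⌋ = 10 − 10 = 0
n=52: ⌊(53·101+501)/556⌋ − ⌊(52·101+501)/556⌋ = ⌊5854/556⌋ − ⌊5753/556⌋ = 10 − 10 = 0
n=53: ⌊(54·101+501)/556⌋ − ⌊(53·101+501)/556⌋ = ⌊5955/556⌋ − ⌊5854/556⌋ = 10 − 10 = 0
n=54: ⌊(55·101+501)/556⌋ − ⌊(54·101+501)/556⌋ = ⌊6056/556⌋ − ⌊5955/556⌋ = 10 − 10 = 0
n=55: ⌊(56·101+501)/556⌋ − ⌊(55·101+501)/556⌋ = ⌊6157/556⌋ − ⌊6056/556⌋ = 11 − 10 = 1
n=56: ⌊(57·101+501)/556⌋ − ⌊(56·101+501)/556⌋ = ⌊6258/556⌋ − ⌊6157/556⌋ = 11 − 11 = 0
n=57: ⌊(58·101+501)/556⌋ − ⌊(57·101+501)/556⌋ = ⌊6359/556⌋ − ⌊6258/556⌋ = 11 − 11 = 0
n=58: ⌊(59·101+501)/556⌋ − ⌊(58·101+501)/556⌋ = ⌊6460/556⌋ − ⌊6359/556⌋ = 11 − 11 = 0
n=59: ⌊(60·101+501)/556⌋ − ⌊(59·101+501)/556⌋ = ⌊6561/556⌋ − ⌊6460/556⌋ = 11 − 11 = 0
n=60: ⌊(61·101+501)/556⌋ − ⌊(60·101+501)/556⌋ = ⌊6662/556⌋ − ⌊6561/556⌋ = 11 − 11 = 0
n=61: ⌊(62·101+501)/556⌋ − ⌊(61·101+501)/556⌋ = ⌊6763/556⌋ − ⌊6662/556⌋ = 12 − 11 = 1
n=62: ⌊(63·101+501)/556⌋ − ⌊(62·101+501)/556⌋ = ⌊6864/556⌋ − ⌊6763/556⌋ = 12 − 12 = 0
n=63: ⌊(64·101+501)/556⌋ − ⌊(63·101+501)/556⌋ = ⌊6965/556⌋ − ⌊6864/556⌋ = 12 − 12 = 0
n=64: ⌊(65·101+501)/556⌋ − ⌊(64·101+501)/556⌋ = ⌊7066/556⌋ − ⌊6965/556⌋ = 12 − 12 = 0
n=65: ⌊(66·101+501)/556⌋ − ⌊(65·101+501)/556⌋ = ⌊7167/556⌋ − ⌊7066/556⌋ = 12 − 12 = 0
n=66: ⌊(67·101+501)/556⌋ − ⌊(66·101+501)/556⌋ = ⌊7268/556⌋ − ⌊7167/556⌋ = 13 − 12 = 1
n=67: ⌊(68·101+501)/556⌋ − ⌊(67·101+501)/556⌋ = ⌊7369/556⌋ − ⌊7268/556⌋ = 13 − 13 = 0
n=68: ⌊(69·101+501)/556⌋ − ⌊(68·101+501)/556⌋ = ⌊7470/556⌋ − ⌊7369/556⌋ = 13 − 13 = 0
n=69: ⌊(70·101+501)/556⌋ − ⌊(69·101+501)/556⌋ = ⌊7571/556⌋ − ⌊7470/556⌋ = 13 − 13 = 0
n=70: ⌊(71·101+501)/556⌋ − ⌊(70·101+501)/556⌋ = ⌊7672/556⌋ − ⌊7571/556⌋ = 13 − 13 = 0

10000010000100000100001000001000010000010000100000100001000001000010000


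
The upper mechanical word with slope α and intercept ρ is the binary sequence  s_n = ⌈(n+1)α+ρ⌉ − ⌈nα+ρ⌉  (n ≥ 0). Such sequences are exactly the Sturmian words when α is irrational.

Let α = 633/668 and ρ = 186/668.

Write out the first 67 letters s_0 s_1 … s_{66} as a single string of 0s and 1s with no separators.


n=0: ⌈(1·633+186)/668⌉ − ⌈(0·633+186)/668⌉ = ⌈819/668⌉ − ⌈186/668⌉ = 2 − 1 = 1
n=1: ⌈(2·633+186)/668⌉ − ⌈(1·633+186)/668⌉ = ⌈1452/668⌉ − ⌈819/668⌉ = 3 − 2 = 1
n=2: ⌈(3·633+186)/668⌉ − ⌈(2·633+186)/668⌉ = ⌈2085/668⌉ − ⌈1452/668⌉ = 4 − 3 = 1
n=3: ⌈(4·633+186)/668⌉ − ⌈(3·633+186)/668⌉ = ⌈2718/668⌉ − ⌈2085/668⌉ = 5 − 4 = 1
n=4: ⌈(5·633+186)/668⌉ − ⌈(4·633+186)/668⌉ = ⌈3351/668⌉ − ⌈2718/668⌉ = 6 − 5 = 1
n=5: ⌈(6·633+186)/668⌉ − ⌈(5·633+186)/668⌉ = ⌈3984/668⌉ − ⌈3351/668⌉ = 6 − 6 = 0
n=6: ⌈(7·633+186)/668⌉ − ⌈(6·633+186)/668⌉ = ⌈4617/668⌉ − ⌈3984/668⌉ = 7 − 6 = 1
n=7: ⌈(8·633+186)/668⌉ − ⌈(7·633+186)/668⌉ = ⌈5250/668⌉ − ⌈4617/668⌉ = 8 − 7 = 1
n=8: ⌈(9·633+186)/668⌉ − ⌈(8·633+186)/668⌉ = ⌈5883/668⌉ − ⌈5250/668⌉ = 9 − 8 = 1
n=9: ⌈(10·633+186)/668⌉ − ⌈(9·633+186)/668⌉ = ⌈6516/668⌉ − ⌈5883/668⌉ = 10 − 9 = 1
n=10: ⌈(11·633+186)/668⌉ − ⌈(10·633+186)/668⌉ = ⌈7149/668⌉ − ⌈6516/668⌉ = 11 − 10 = 1
n=11: ⌈(12·633+186)/668⌉ − ⌈(11·633+186)/668⌉ = ⌈7782/668⌉ − ⌈7149/668⌉ = 12 − 11 = 1
n=12: ⌈(13·633+186)/668⌉ − ⌈(12·633+186)/668⌉ = ⌈8415/668⌉ − ⌈7782/668⌉ = 13 − 12 = 1
n=13: ⌈(14·633+186)/668⌉ − ⌈(13·633+186)/668⌉ = ⌈9048/668⌉ − ⌈8415/668⌉ = 14 − 13 = 1
n=14: ⌈(15·633+186)/668⌉ − ⌈(14·633+186)/668⌉ = ⌈9681/668⌉ − ⌈9048/668⌉ = 15 − 14 = 1
n=15: ⌈(16·633+186)/668⌉ − ⌈(15·633+186)/668⌉ = ⌈10314/668⌉ − ⌈9681/668⌉ = 16 − 15 = 1
n=16: ⌈(17·633+186)/668⌉ − ⌈(16·633+186)/668⌉ = ⌈10947/668⌉ − ⌈10314/668⌉ = 17 − 16 = 1
n=17: ⌈(18·633+186)/668⌉ − ⌈(17·633+186)/668⌉ = ⌈11580/668⌉ − ⌈10947/668⌉ = 18 − 17 = 1
n=18: ⌈(19·633+186)/668⌉ − ⌈(18·633+186)/668⌉ = ⌈12213/668⌉ − ⌈11580/668⌉ = 19 − 18 = 1
n=19: ⌈(20·633+186)/668⌉ − ⌈(19·633+186)/668⌉ = ⌈12846/668⌉ − ⌈12213/668⌉ = 20 − 19 = 1
n=20: ⌈(21·633+186)/668⌉ − ⌈(20·633+186)/668⌉ = ⌈13479/668⌉ − ⌈12846/668⌉ = 21 − 20 = 1
n=21: ⌈(22·633+186)/668⌉ − ⌈(21·633+186)/668⌉ = ⌈14112/668⌉ − ⌈13479/668⌉ = 22 − 21 = 1
n=22: ⌈(23·633+186)/668⌉ − ⌈(22·633+186)/668⌉ = ⌈14745/668⌉ − ⌈14112/668⌉ = 23 − 22 = 1
n=23: ⌈(24·633+186)/668⌉ − ⌈(23·633+186)/668⌉ = ⌈15378/668⌉ − ⌈14745/668⌉ = 24 − 23 = 1
n=24: ⌈(25·633+186)/668⌉ − ⌈(24·633+186)/668⌉ = ⌈16011/668⌉ − ⌈15378/668⌉ = 24 − 24 = 0
n=25: ⌈(26·633+186)/668⌉ − ⌈(25·633+186)/668⌉ = ⌈16644/668⌉ − ⌈16011/668⌉ = 25 − 24 = 1
n=26: ⌈(27·633+186)/668⌉ − ⌈(26·633+186)/668⌉ = ⌈17277/668⌉ − ⌈16644/668⌉ = 26 − 25 = 1
n=27: ⌈(28·633+186)/668⌉ − ⌈(27·633+186)/668⌉ = ⌈17910/668⌉ − ⌈17277/668⌉ = 27 − 26 = 1
n=28: ⌈(29·633+186)/668⌉ − ⌈(28·633+186)/668⌉ = ⌈18543/668⌉ − ⌈17910/668⌉ = 28 − 27 = 1
n=29: ⌈(30·633+186)/668⌉ − ⌈(29·633+186)/668⌉ = ⌈19176/668⌉ − ⌈18543/668⌉ = 29 − 28 = 1
n=30: ⌈(31·633+186)/668⌉ − ⌈(30·633+186)/668⌉ = ⌈19809/668⌉ − ⌈19176/668⌉ = 30 − 29 = 1
n=31: ⌈(32·633+186)/668⌉ − ⌈(31·633+186)/668⌉ = ⌈20442/668⌉ − ⌈19809/668⌉ = 31 − 30 = 1
n=32: ⌈(33·633+186)/668⌉ − ⌈(32·633+186)/668⌉ = ⌈21075/668⌉ − ⌈20442/668⌉ = 32 − 31 = 1
n=33: ⌈(34·633+186)/668⌉ − ⌈(33·633+186)/668⌉ = ⌈21708/668⌉ − ⌈21075/668⌉ = 33 − 32 = 1
n=34: ⌈(35·633+186)/668⌉ − ⌈(34·633+186)/668⌉ = ⌈22341/668⌉ − ⌈21708/668⌉ = 34 − 33 = 1
n=35: ⌈(36·633+186)/668⌉ − ⌈(35·633+186)/668⌉ = ⌈22974/668⌉ − ⌈22341/668⌉ = 35 − 34 = 1
n=36: ⌈(37·633+186)/668⌉ − ⌈(36·633+186)/668⌉ = ⌈23607/668⌉ − ⌈22974/668⌉ = 36 − 35 = 1
n=37: ⌈(38·633+186)/668⌉ − ⌈(37·633+186)/668⌉ = ⌈24240/668⌉ − ⌈23607/668⌉ = 37 − 36 = 1
n=38: ⌈(39·633+186)/668⌉ − ⌈(38·633+186)/668⌉ = ⌈24873/668⌉ − ⌈24240/668⌉ = 38 − 37 = 1
n=39: ⌈(40·633+186)/668⌉ − ⌈(39·633+186)/668⌉ = ⌈25506/668⌉ − ⌈24873/668⌉ = 39 − 38 = 1
n=40: ⌈(41·633+186)/668⌉ − ⌈(40·633+186)/668⌉ = ⌈26139/668⌉ − ⌈25506/668⌉ = 40 − 39 = 1
n=41: ⌈(42·633+186)/668⌉ − ⌈(41·633+186)/668⌉ = ⌈26772/668⌉ − ⌈26139/668⌉ = 41 − 40 = 1
n=42: ⌈(43·633+186)/668⌉ − ⌈(42·633+186)/668⌉ = ⌈27405/668⌉ − ⌈26772/668⌉ = 42 − 41 = 1
n=43: ⌈(44·633+186)/668⌉ − ⌈(43·633+186)/668⌉ = ⌈28038/668⌉ − ⌈27405/668⌉ = 42 − 42 = 0
n=44: ⌈(45·633+186)/668⌉ − ⌈(44·633+186)/668⌉ = ⌈28671/668⌉ − ⌈28038/668⌉ = 43 − 42 = 1
n=45: ⌈(46·633+186)/668⌉ − ⌈(45·633+186)/668⌉ = ⌈29304/668⌉ − ⌈28671/668⌉ = 44 − 43 = 1
n=46: ⌈(47·633+186)/668⌉ − ⌈(46·633+186)/668⌉ = ⌈29937/668⌉ − ⌈29304/668⌉ = 45 − 44 = 1
n=47: ⌈(48·633+186)/668⌉ − ⌈(47·633+186)/668⌉ = ⌈30570/668⌉ − ⌈29937/668⌉ = 46 − 45 = 1
n=48: ⌈(49·633+186)/668⌉ − ⌈(48·633+186)/668⌉ = ⌈31203/668⌉ − ⌈30570/668⌉ = 47 − 46 = 1
n=49: ⌈(50·633+186)/668⌉ − ⌈(49·633+186)/668⌉ = ⌈31836/668⌉ − ⌈31203/668⌉ = 48 − 47 = 1
n=50: ⌈(51·633+186)/668⌉ − ⌈(50·633+186)/668⌉ = ⌈32469/668⌉ − ⌈31836/668⌉ = 49 − 48 = 1
n=51: ⌈(52·633+186)/668⌉ − ⌈(51·633+186)/668⌉ = ⌈33102/668⌉ − ⌈32469/668⌉ = 50 − 49 = 1
n=52: ⌈(53·633+186)/668⌉ − ⌈(52·633+186)/668⌉ = ⌈33735/668⌉ − ⌈33102/668⌉ = 51 − 50 = 1
n=53: ⌈(54·633+186)/668⌉ − ⌈(53·633+186)/668⌉ = ⌈34368/668⌉ − ⌈33735/668⌉ = 52 − 51 = 1
n=54: ⌈(55·633+186)/668⌉ − ⌈(54·633+186)/668⌉ = ⌈35001/668⌉ − ⌈34368/668⌉ = 53 − 52 = 1
n=55: ⌈(56·633+186)/668⌉ − ⌈(55·633+186)/668⌉ = ⌈35634/668⌉ − ⌈35001/668⌉ = 54 − 53 = 1
n=56: ⌈(57·633+186)/668⌉ − ⌈(56·633+186)/668⌉ = ⌈36267/668⌉ − ⌈35634/668⌉ = 55 − 54 = 1
n=57: ⌈(58·633+186)/668⌉ − ⌈(57·633+186)/668⌉ = ⌈36900/668⌉ − ⌈36267/668⌉ = 56 − 55 = 1
n=58: ⌈(59·633+186)/668⌉ − ⌈(58·633+186)/668⌉ = ⌈37533/668⌉ − ⌈36900/668⌉ = 57 − 56 = 1
n=59: ⌈(60·633+186)/668⌉ − ⌈(59·633+186)/668⌉ = ⌈38166/668⌉ − ⌈37533/668⌉ = 58 − 57 = 1
n=60: ⌈(61·633+186)/668⌉ − ⌈(60·633+186)/668⌉ = ⌈38799/668⌉ − ⌈38166/668⌉ = 59 − 58 = 1
n=61: ⌈(62·633+186)/668⌉ − ⌈(61·633+186)/668⌉ = ⌈39432/668⌉ − ⌈38799/668⌉ = 60 − 59 = 1
n=62: ⌈(63·633+186)/668⌉ − ⌈(62·633+186)/668⌉ = ⌈40065/668⌉ − ⌈39432/668⌉ = 60 − 60 = 0
n=63: ⌈(64·633+186)/668⌉ − ⌈(63·633+186)/668⌉ = ⌈40698/668⌉ − ⌈40065/668⌉ = 61 − 60 = 1
n=64: ⌈(65·633+186)/668⌉ − ⌈(64·633+186)/668⌉ = ⌈41331/668⌉ − ⌈40698/668⌉ = 62 − 61 = 1
n=65: ⌈(66·633+186)/668⌉ − ⌈(65·633+186)/668⌉ = ⌈41964/668⌉ − ⌈41331/668⌉ = 63 − 62 = 1
n=66: ⌈(67·633+186)/668⌉ − ⌈(66·633+186)/668⌉ = ⌈42597/668⌉ − ⌈41964/668⌉ = 64 − 63 = 1

1111101111111111111111110111111111111111111011111111111111111101111


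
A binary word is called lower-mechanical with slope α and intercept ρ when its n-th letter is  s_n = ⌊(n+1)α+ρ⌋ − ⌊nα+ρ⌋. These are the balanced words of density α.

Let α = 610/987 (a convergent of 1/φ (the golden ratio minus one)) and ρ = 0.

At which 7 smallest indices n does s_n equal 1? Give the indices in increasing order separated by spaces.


n=0: ⌊610/987⌋−⌊0/987⌋ = 0−0 = 0
n=1: ⌊1220/987⌋−⌊610/987⌋ = 1−0 = 1  ← one
n=2: ⌊1830/987⌋−⌊1220/987⌋ = 1−1 = 0
n=3: ⌊2440/987⌋−⌊1830/987⌋ = 2−1 = 1  ← one
n=4: ⌊3050/987⌋−⌊2440/987⌋ = 3−2 = 1  ← one
n=5: ⌊3660/987⌋−⌊3050/987⌋ = 3−3 = 0
n=6: ⌊4270/987⌋−⌊3660/987⌋ = 4−3 = 1  ← one
n=7: ⌊4880/987⌋−⌊4270/987⌋ = 4−4 = 0
n=8: ⌊5490/987⌋−⌊4880/987⌋ = 5−4 = 1  ← one
n=9: ⌊6100/987⌋−⌊5490/987⌋ = 6−5 = 1  ← one
n=10: ⌊6710/987⌋−⌊6100/987⌋ = 6−6 = 0
n=11: ⌊7320/987⌋−⌊6710/987⌋ = 7−6 = 1  ← one
positions of the first 7 ones: 1 3 4 6 8 9 11

1 3 4 6 8 9 11


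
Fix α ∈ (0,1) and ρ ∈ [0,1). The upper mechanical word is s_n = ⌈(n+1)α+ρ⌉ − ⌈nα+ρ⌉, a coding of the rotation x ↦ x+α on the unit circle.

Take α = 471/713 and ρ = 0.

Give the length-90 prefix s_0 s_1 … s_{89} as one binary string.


n=0: ⌈(1·471)/713⌉ − ⌈(0·471)/713⌉ = ⌈471/713⌉ − ⌈0/713⌉ = 1 − 0 = 1
n=1: ⌈(2·471)/713⌉ − ⌈(1·471)/713⌉ = ⌈942/713⌉ − ⌈471/713⌉ = 2 − 1 = 1
n=2: ⌈(3·471)/713⌉ − ⌈(2·471)/713⌉ = ⌈1413/713⌉ − ⌈942/713⌉ = 2 − 2 = 0
n=3: ⌈(4·471)/713⌉ − ⌈(3·471)/713⌉ = ⌈1884/713⌉ − ⌈1413/713⌉ = 3 − 2 = 1
n=4: ⌈(5·471)/713⌉ − ⌈(4·471)/713⌉ = ⌈2355/713⌉ − ⌈1884/713⌉ = 4 − 3 = 1
n=5: ⌈(6·471)/713⌉ − ⌈(5·471)/713⌉ = ⌈2826/713⌉ − ⌈2355/713⌉ = 4 − 4 = 0
n=6: ⌈(7·471)/713⌉ − ⌈(6·471)/713⌉ = ⌈3297/713⌉ − ⌈2826/713⌉ = 5 − 4 = 1
n=7: ⌈(8·471)/713⌉ − ⌈(7·471)/713⌉ = ⌈3768/713⌉ − ⌈3297/713⌉ = 6 − 5 = 1
n=8: ⌈(9·471)/713⌉ − ⌈(8·471)/713⌉ = ⌈4239/713⌉ − ⌈3768/713⌉ = 6 − 6 = 0
n=9: ⌈(10·471)/713⌉ − ⌈(9·471)/713⌉ = ⌈4710/713⌉ − ⌈4239/713⌉ = 7 − 6 = 1
n=10: ⌈(11·471)/713⌉ − ⌈(10·471)/713⌉ = ⌈5181/713⌉ − ⌈4710/713⌉ = 8 − 7 = 1
n=11: ⌈(12·471)/713⌉ − ⌈(11·471)/713⌉ = ⌈5652/713⌉ − ⌈5181/713⌉ = 8 − 8 = 0
n=12: ⌈(13·471)/713⌉ − ⌈(12·471)/713⌉ = ⌈6123/713⌉ − ⌈5652/713⌉ = 9 − 8 = 1
n=13: ⌈(14·471)/713⌉ − ⌈(13·471)/713⌉ = ⌈6594/713⌉ − ⌈6123/713⌉ = 10 − 9 = 1
n=14: ⌈(15·471)/713⌉ − ⌈(14·471)/713⌉ = ⌈7065/713⌉ − ⌈6594/713⌉ = 10 − 10 = 0
n=15: ⌈(16·471)/713⌉ − ⌈(15·471)/713⌉ = ⌈7536/713⌉ − ⌈7065/713⌉ = 11 − 10 = 1
n=16: ⌈(17·471)/713⌉ − ⌈(16·471)/713⌉ = ⌈8007/713⌉ − ⌈7536/713⌉ = 12 − 11 = 1
n=17: ⌈(18·471)/713⌉ − ⌈(17·471)/713⌉ = ⌈8478/713⌉ − ⌈8007/713⌉ = 12 − 12 = 0
n=18: ⌈(19·471)/713⌉ − ⌈(18·471)/713⌉ = ⌈8949/713⌉ − ⌈8478/713⌉ = 13 − 12 = 1
n=19: ⌈(20·471)/713⌉ − ⌈(19·471)/713⌉ = ⌈9420/713⌉ − ⌈8949/713⌉ = 14 − 13 = 1
n=20: ⌈(21·471)/713⌉ − ⌈(20·471)/713⌉ = ⌈9891/713⌉ − ⌈9420/713⌉ = 14 − 14 = 0
n=21: ⌈(22·471)/713⌉ − ⌈(21·471)/713⌉ = ⌈10362/713⌉ − ⌈9891/713⌉ = 15 − 14 = 1
n=22: ⌈(23·471)/713⌉ − ⌈(22·471)/713⌉ = ⌈10833/713⌉ − ⌈10362/713⌉ = 16 − 15 = 1
n=23: ⌈(24·471)/713⌉ − ⌈(23·471)/713⌉ = ⌈11304/713⌉ − ⌈10833/713⌉ = 16 − 16 = 0
n=24: ⌈(25·471)/713⌉ − ⌈(24·471)/713⌉ = ⌈11775/713⌉ − ⌈11304/713⌉ = 17 − 16 = 1
n=25: ⌈(26·471)/713⌉ − ⌈(25·471)/713⌉ = ⌈12246/713⌉ − ⌈11775/713⌉ = 18 − 17 = 1
n=26: ⌈(27·471)/713⌉ − ⌈(26·471)/713⌉ = ⌈12717/713⌉ − ⌈12246/713⌉ = 18 − 18 = 0
n=27: ⌈(28·471)/713⌉ − ⌈(27·471)/713⌉ = ⌈13188/713⌉ − ⌈12717/713⌉ = 19 − 18 = 1
n=28: ⌈(29·471)/713⌉ − ⌈(28·471)/713⌉ = ⌈13659/713⌉ − ⌈13188/713⌉ = 20 − 19 = 1
n=29: ⌈(30·471)/713⌉ − ⌈(29·471)/713⌉ = ⌈14130/713⌉ − ⌈13659/713⌉ = 20 − 20 = 0
n=30: ⌈(31·471)/713⌉ − ⌈(30·471)/713⌉ = ⌈14601/713⌉ − ⌈14130/713⌉ = 21 − 20 = 1
n=31: ⌈(32·471)/713⌉ − ⌈(31·471)/713⌉ = ⌈15072/713⌉ − ⌈14601/713⌉ = 22 − 21 = 1
n=32: ⌈(33·471)/713⌉ − ⌈(32·471)/713⌉ = ⌈15543/713⌉ − ⌈15072/713⌉ = 22 − 22 = 0
n=33: ⌈(34·471)/713⌉ − ⌈(33·471)/713⌉ = ⌈16014/713⌉ − ⌈15543/713⌉ = 23 − 22 = 1
n=34: ⌈(35·471)/713⌉ − ⌈(34·471)/713⌉ = ⌈16485/713⌉ − ⌈16014/713⌉ = 24 − 23 = 1
n=35: ⌈(36·471)/713⌉ − ⌈(35·471)/713⌉ = ⌈16956/713⌉ − ⌈16485/713⌉ = 24 − 24 = 0
n=36: ⌈(37·471)/713⌉ − ⌈(36·471)/713⌉ = ⌈17427/713⌉ − ⌈16956/713⌉ = 25 − 24 = 1
n=37: ⌈(38·471)/713⌉ − ⌈(37·471)/713⌉ = ⌈17898/713⌉ − ⌈17427/713⌉ = 26 − 25 = 1
n=38: ⌈(39·471)/713⌉ − ⌈(38·471)/713⌉ = ⌈18369/713⌉ − ⌈17898/713⌉ = 26 − 26 = 0
n=39: ⌈(40·471)/713⌉ − ⌈(39·471)/713⌉ = ⌈18840/713⌉ − ⌈18369/713⌉ = 27 − 26 = 1
n=40: ⌈(41·471)/713⌉ − ⌈(40·471)/713⌉ = ⌈19311/713⌉ − ⌈18840/713⌉ = 28 − 27 = 1
n=41: ⌈(42·471)/713⌉ − ⌈(41·471)/713⌉ = ⌈19782/713⌉ − ⌈19311/713⌉ = 28 − 28 = 0
n=42: ⌈(43·471)/713⌉ − ⌈(42·471)/713⌉ = ⌈20253/713⌉ − ⌈19782/713⌉ = 29 − 28 = 1
n=43: ⌈(44·471)/713⌉ − ⌈(43·471)/713⌉ = ⌈20724/713⌉ − ⌈20253/713⌉ = 30 − 29 = 1
n=44: ⌈(45·471)/713⌉ − ⌈(44·471)/713⌉ = ⌈21195/713⌉ − ⌈20724/713⌉ = 30 − 30 = 0
n=45: ⌈(46·471)/713⌉ − ⌈(45·471)/713⌉ = ⌈21666/713⌉ − ⌈21195/713⌉ = 31 − 30 = 1
n=46: ⌈(47·471)/713⌉ − ⌈(46·471)/713⌉ = ⌈22137/713⌉ − ⌈21666/713⌉ = 32 − 31 = 1
n=47: ⌈(48·471)/713⌉ − ⌈(47·471)/713⌉ = ⌈22608/713⌉ − ⌈22137/713⌉ = 32 − 32 = 0
n=48: ⌈(49·471)/713⌉ − ⌈(48·471)/713⌉ = ⌈23079/713⌉ − ⌈22608/713⌉ = 33 − 32 = 1
n=49: ⌈(50·471)/713⌉ − ⌈(49·471)/713⌉ = ⌈23550/713⌉ − ⌈23079/713⌉ = 34 − 33 = 1
n=50: ⌈(51·471)/713⌉ − ⌈(50·471)/713⌉ = ⌈24021/713⌉ − ⌈23550/713⌉ = 34 − 34 = 0
n=51: ⌈(52·471)/713⌉ − ⌈(51·471)/713⌉ = ⌈24492/713⌉ − ⌈24021/713⌉ = 35 − 34 = 1
n=52: ⌈(53·471)/713⌉ − ⌈(52·471)/713⌉ = ⌈24963/713⌉ − ⌈24492/713⌉ = 36 − 35 = 1
n=53: ⌈(54·471)/713⌉ − ⌈(53·471)/713⌉ = ⌈25434/713⌉ − ⌈24963/713⌉ = 36 − 36 = 0
n=54: ⌈(55·471)/713⌉ − ⌈(54·471)/713⌉ = ⌈25905/713⌉ − ⌈25434/713⌉ = 37 − 36 = 1
n=55: ⌈(56·471)/713⌉ − ⌈(55·471)/713⌉ = ⌈26376/713⌉ − ⌈25905/713⌉ = 37 − 37 = 0
n=56: ⌈(57·471)/713⌉ − ⌈(56·471)/713⌉ = ⌈26847/713⌉ − ⌈26376/713⌉ = 38 − 37 = 1
n=57: ⌈(58·471)/713⌉ − ⌈(57·471)/713⌉ = ⌈27318/713⌉ − ⌈26847/713⌉ = 39 − 38 = 1
n=58: ⌈(59·471)/713⌉ − ⌈(58·471)/713⌉ = ⌈27789/713⌉ − ⌈27318/713⌉ = 39 − 39 = 0
n=59: ⌈(60·471)/713⌉ − ⌈(59·471)/713⌉ = ⌈28260/713⌉ − ⌈27789/713⌉ = 40 − 39 = 1
n=60: ⌈(61·471)/713⌉ − ⌈(60·471)/713⌉ = ⌈28731/713⌉ − ⌈28260/713⌉ = 41 − 40 = 1
n=61: ⌈(62·471)/713⌉ − ⌈(61·471)/713⌉ = ⌈29202/713⌉ − ⌈28731/713⌉ = 41 − 41 = 0
n=62: ⌈(63·471)/713⌉ − ⌈(62·471)/713⌉ = ⌈29673/713⌉ − ⌈29202/713⌉ = 42 − 41 = 1
n=63: ⌈(64·471)/713⌉ − ⌈(63·471)/713⌉ = ⌈30144/713⌉ − ⌈29673/713⌉ = 43 − 42 = 1
n=64: ⌈(65·471)/713⌉ − ⌈(64·471)/713⌉ = ⌈30615/713⌉ − ⌈30144/713⌉ = 43 − 43 = 0
n=65: ⌈(66·471)/713⌉ − ⌈(65·471)/713⌉ = ⌈31086/713⌉ − ⌈30615/713⌉ = 44 − 43 = 1
n=66: ⌈(67·471)/713⌉ − ⌈(66·471)/713⌉ = ⌈31557/713⌉ − ⌈31086/713⌉ = 45 − 44 = 1
n=67: ⌈(68·471)/713⌉ − ⌈(67·471)/713⌉ = ⌈32028/713⌉ − ⌈31557/713⌉ = 45 − 45 = 0
n=68: ⌈(69·471)/713⌉ − ⌈(68·471)/713⌉ = ⌈32499/713⌉ − ⌈32028/713⌉ = 46 − 45 = 1
n=69: ⌈(70·471)/713⌉ − ⌈(69·471)/713⌉ = ⌈32970/713⌉ − ⌈32499/713⌉ = 47 − 46 = 1
n=70: ⌈(71·471)/713⌉ − ⌈(70·471)/713⌉ = ⌈33441/713⌉ − ⌈32970/713⌉ = 47 − 47 = 0
n=71: ⌈(72·471)/713⌉ − ⌈(71·471)/713⌉ = ⌈33912/713⌉ − ⌈33441/713⌉ = 48 − 47 = 1
n=72: ⌈(73·471)/713⌉ − ⌈(72·471)/713⌉ = ⌈34383/713⌉ − ⌈33912/713⌉ = 49 − 48 = 1
n=73: ⌈(74·471)/713⌉ − ⌈(73·471)/713⌉ = ⌈34854/713⌉ − ⌈34383/713⌉ = 49 − 49 = 0
n=74: ⌈(75·471)/713⌉ − ⌈(74·471)/713⌉ = ⌈35325/713⌉ − ⌈34854/713⌉ = 50 − 49 = 1
n=75: ⌈(76·471)/713⌉ − ⌈(75·471)/713⌉ = ⌈35796/713⌉ − ⌈35325/713⌉ = 51 − 50 = 1
n=76: ⌈(77·471)/713⌉ − ⌈(76·471)/713⌉ = ⌈36267/713⌉ − ⌈35796/713⌉ = 51 − 51 = 0
n=77: ⌈(78·471)/713⌉ − ⌈(77·471)/713⌉ = ⌈36738/713⌉ − ⌈36267/713⌉ = 52 − 51 = 1
n=78: ⌈(79·471)/713⌉ − ⌈(78·471)/713⌉ = ⌈37209/713⌉ − ⌈36738/713⌉ = 53 − 52 = 1
n=79: ⌈(80·471)/713⌉ − ⌈(79·471)/713⌉ = ⌈37680/713⌉ − ⌈37209/713⌉ = 53 − 53 = 0
n=80: ⌈(81·471)/713⌉ − ⌈(80·471)/713⌉ = ⌈38151/713⌉ − ⌈37680/713⌉ = 54 − 53 = 1
n=81: ⌈(82·471)/713⌉ − ⌈(81·471)/713⌉ = ⌈38622/713⌉ − ⌈38151/713⌉ = 55 − 54 = 1
n=82: ⌈(83·471)/713⌉ − ⌈(82·471)/713⌉ = ⌈39093/713⌉ − ⌈38622/713⌉ = 55 − 55 = 0
n=83: ⌈(84·471)/713⌉ − ⌈(83·471)/713⌉ = ⌈39564/713⌉ − ⌈39093/713⌉ = 56 − 55 = 1
n=84: ⌈(85·471)/713⌉ − ⌈(84·471)/713⌉ = ⌈40035/713⌉ − ⌈39564/713⌉ = 57 − 56 = 1
n=85: ⌈(86·471)/713⌉ − ⌈(85·471)/713⌉ = ⌈40506/713⌉ − ⌈40035/713⌉ = 57 − 57 = 0
n=86: ⌈(87·471)/713⌉ − ⌈(86·471)/713⌉ = ⌈40977/713⌉ − ⌈40506/713⌉ = 58 − 57 = 1
n=87: ⌈(88·471)/713⌉ − ⌈(87·471)/713⌉ = ⌈41448/713⌉ − ⌈40977/713⌉ = 59 − 58 = 1
n=88: ⌈(89·471)/713⌉ − ⌈(88·471)/713⌉ = ⌈41919/713⌉ − ⌈41448/713⌉ = 59 − 59 = 0
n=89: ⌈(90·471)/713⌉ − ⌈(89·471)/713⌉ = ⌈42390/713⌉ − ⌈41919/713⌉ = 60 − 59 = 1

110110110110110110110110110110110110110110110110110110101101101101101101101101101101101101
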